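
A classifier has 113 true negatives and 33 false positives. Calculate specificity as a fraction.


Specificity = TN / (TN + FP) = 113 / 146 = 113/146.

113/146


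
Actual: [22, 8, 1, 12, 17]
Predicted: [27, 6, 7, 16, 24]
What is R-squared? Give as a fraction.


Mean(y) = 12. SS_res = 130. SS_tot = 262. R^2 = 1 - 130/(262) = 66/131.

66/131


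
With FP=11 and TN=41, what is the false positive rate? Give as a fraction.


FPR = FP / (FP + TN) = 11 / 52 = 11/52.

11/52


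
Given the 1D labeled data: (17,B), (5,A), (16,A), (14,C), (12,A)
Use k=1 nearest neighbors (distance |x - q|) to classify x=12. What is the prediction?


Distances: |17-12|=5, |5-12|=7, |16-12|=4, |14-12|=2, |12-12|=0. 1 nearest: (12,A). Counts: {'A': 1}. Majority class: A.

A


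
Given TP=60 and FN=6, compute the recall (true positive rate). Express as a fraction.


Recall = TP / (TP + FN) = 60 / 66 = 10/11.

10/11


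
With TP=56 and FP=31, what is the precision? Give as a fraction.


Precision = TP / (TP + FP) = 56 / 87 = 56/87.

56/87


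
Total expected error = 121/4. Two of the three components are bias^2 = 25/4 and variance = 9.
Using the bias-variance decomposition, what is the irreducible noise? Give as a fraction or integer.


Total error = bias^2 + variance + irreducible noise. So irreducible noise = 121/4 - 25/4 - 9 = 15.

15


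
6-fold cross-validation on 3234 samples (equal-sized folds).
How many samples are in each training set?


Each validation fold has 3234/6 = 539 samples. Training set = 3234 - 539 = 2695.

2695


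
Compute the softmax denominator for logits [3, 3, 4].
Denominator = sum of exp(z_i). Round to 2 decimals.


Denom = e^3=20.0855 + e^3=20.0855 + e^4=54.5982. Sum = 94.7692, which rounds to 94.77.

94.77


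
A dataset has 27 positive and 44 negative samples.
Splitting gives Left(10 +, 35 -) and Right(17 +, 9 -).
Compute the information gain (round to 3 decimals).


H(parent) = 0.9582. H(left) = 0.7642, H(right) = 0.9306. Weighted = (45/71)*0.7642 + (26/71)*0.9306 = 0.8251. IG = 0.9582 - 0.8251 = 0.1331, which rounds to 0.133.

0.133


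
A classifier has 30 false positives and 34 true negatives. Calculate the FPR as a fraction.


FPR = FP / (FP + TN) = 30 / 64 = 15/32.

15/32


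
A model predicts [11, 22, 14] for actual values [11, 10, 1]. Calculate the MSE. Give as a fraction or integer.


MSE = (1/3) * ((11-11)^2=0 + (10-22)^2=144 + (1-14)^2=169). Sum = 313. MSE = 313/3.

313/3


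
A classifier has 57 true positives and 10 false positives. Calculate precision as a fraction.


Precision = TP / (TP + FP) = 57 / 67 = 57/67.

57/67


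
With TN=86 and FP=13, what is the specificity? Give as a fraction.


Specificity = TN / (TN + FP) = 86 / 99 = 86/99.

86/99


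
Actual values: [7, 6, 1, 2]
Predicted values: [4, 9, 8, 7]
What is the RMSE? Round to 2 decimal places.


MSE = 23.0000. RMSE = sqrt(23.0000) = 4.80.

4.80


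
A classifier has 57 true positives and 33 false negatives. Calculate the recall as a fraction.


Recall = TP / (TP + FN) = 57 / 90 = 19/30.

19/30


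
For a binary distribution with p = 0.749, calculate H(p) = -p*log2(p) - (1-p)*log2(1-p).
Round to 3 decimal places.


H = -0.749*log2(0.749) - 0.251*log2(0.251) = 0.813.

0.813


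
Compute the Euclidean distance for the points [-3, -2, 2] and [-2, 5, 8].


d = sqrt(sum of squared differences). (-3--2)^2=1, (-2-5)^2=49, (2-8)^2=36. Sum = 86.

sqrt(86)


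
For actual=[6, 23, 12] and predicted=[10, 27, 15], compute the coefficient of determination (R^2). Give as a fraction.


Mean(y) = 41/3. SS_res = 41. SS_tot = 446/3. R^2 = 1 - 41/(446/3) = 323/446.

323/446


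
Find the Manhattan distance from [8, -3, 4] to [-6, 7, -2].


d = sum of absolute differences: |8--6|=14 + |-3-7|=10 + |4--2|=6 = 30.

30


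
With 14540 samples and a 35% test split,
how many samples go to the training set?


Test set = 14540 * 35% = 5089. Training set = 14540 - 5089 = 9451.

9451


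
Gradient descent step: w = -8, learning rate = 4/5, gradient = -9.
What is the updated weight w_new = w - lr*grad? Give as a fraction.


w_new = -8 - 4/5 * -9 = -8 - -36/5 = -4/5.

-4/5


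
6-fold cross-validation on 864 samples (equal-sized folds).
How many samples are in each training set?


Each validation fold has 864/6 = 144 samples. Training set = 864 - 144 = 720.

720


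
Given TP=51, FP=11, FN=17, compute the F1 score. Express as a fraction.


Precision = 51/62 = 51/62. Recall = 51/68 = 3/4. F1 = 2*P*R/(P+R) = 51/65.

51/65


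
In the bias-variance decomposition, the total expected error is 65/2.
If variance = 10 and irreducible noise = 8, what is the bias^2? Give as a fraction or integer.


Total error = bias^2 + variance + irreducible noise. So bias^2 = 65/2 - 10 - 8 = 29/2.

29/2


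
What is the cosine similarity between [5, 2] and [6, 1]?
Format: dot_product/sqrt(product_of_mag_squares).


dot = 32. |a|^2 = 29, |b|^2 = 37. cos = 32/sqrt(1073).

32/sqrt(1073)


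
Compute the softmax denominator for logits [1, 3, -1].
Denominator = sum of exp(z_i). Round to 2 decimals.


Denom = e^1=2.7183 + e^3=20.0855 + e^-1=0.3679. Sum = 23.1717, which rounds to 23.17.

23.17


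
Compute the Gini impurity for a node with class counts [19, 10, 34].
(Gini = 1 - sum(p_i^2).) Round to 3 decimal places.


Total = 63. Proportions: 19/63, 10/63, 34/63. sum(p_i^2) = 0.4074. Gini = 1 - 0.4074 = 0.5926, which rounds to 0.593.

0.593


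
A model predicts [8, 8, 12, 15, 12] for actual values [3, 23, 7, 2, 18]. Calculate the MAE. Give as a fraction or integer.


MAE = (1/5) * (|3-8|=5 + |23-8|=15 + |7-12|=5 + |2-15|=13 + |18-12|=6). Sum = 44. MAE = 44/5.

44/5


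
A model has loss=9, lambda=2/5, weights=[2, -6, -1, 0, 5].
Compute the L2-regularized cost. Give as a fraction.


L2 sq norm = sum(w^2) = 66. J = 9 + 2/5 * 66 = 177/5.

177/5


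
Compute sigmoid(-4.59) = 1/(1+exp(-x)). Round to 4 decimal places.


sigma(-4.59) = 1/(1+e^(4.59)) = 1/(1+98.494430) = 1/99.494430 = 0.0101.

0.0101


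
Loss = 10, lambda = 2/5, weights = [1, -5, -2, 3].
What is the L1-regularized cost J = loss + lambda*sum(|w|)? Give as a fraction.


L1 norm = sum(|w|) = 11. J = 10 + 2/5 * 11 = 72/5.

72/5


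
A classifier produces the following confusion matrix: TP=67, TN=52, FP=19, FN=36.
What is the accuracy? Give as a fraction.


Accuracy = (TP + TN) / (TP + TN + FP + FN) = (67 + 52) / 174 = 119/174.

119/174


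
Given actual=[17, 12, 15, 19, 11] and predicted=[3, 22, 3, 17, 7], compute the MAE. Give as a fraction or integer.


MAE = (1/5) * (|17-3|=14 + |12-22|=10 + |15-3|=12 + |19-17|=2 + |11-7|=4). Sum = 42. MAE = 42/5.

42/5


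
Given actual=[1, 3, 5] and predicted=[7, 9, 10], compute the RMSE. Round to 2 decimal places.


MSE = 32.3333. RMSE = sqrt(32.3333) = 5.69.

5.69


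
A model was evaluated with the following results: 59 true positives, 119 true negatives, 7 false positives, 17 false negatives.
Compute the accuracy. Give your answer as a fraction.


Accuracy = (TP + TN) / (TP + TN + FP + FN) = (59 + 119) / 202 = 89/101.

89/101


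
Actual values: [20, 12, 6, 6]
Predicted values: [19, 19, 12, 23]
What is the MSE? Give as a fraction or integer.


MSE = (1/4) * ((20-19)^2=1 + (12-19)^2=49 + (6-12)^2=36 + (6-23)^2=289). Sum = 375. MSE = 375/4.

375/4


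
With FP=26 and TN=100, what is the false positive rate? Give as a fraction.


FPR = FP / (FP + TN) = 26 / 126 = 13/63.

13/63


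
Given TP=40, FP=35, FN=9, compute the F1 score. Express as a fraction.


Precision = 40/75 = 8/15. Recall = 40/49 = 40/49. F1 = 2*P*R/(P+R) = 20/31.

20/31


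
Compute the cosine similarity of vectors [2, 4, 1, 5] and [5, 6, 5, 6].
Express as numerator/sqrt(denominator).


dot = 69. |a|^2 = 46, |b|^2 = 122. cos = 69/sqrt(5612).

69/sqrt(5612)


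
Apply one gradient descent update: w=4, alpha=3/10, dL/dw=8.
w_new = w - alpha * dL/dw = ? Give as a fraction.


w_new = 4 - 3/10 * 8 = 4 - 12/5 = 8/5.

8/5


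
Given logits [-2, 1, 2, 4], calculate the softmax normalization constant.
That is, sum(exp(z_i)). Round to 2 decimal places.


Denom = e^-2=0.1353 + e^1=2.7183 + e^2=7.3891 + e^4=54.5982. Sum = 64.8409, which rounds to 64.84.

64.84


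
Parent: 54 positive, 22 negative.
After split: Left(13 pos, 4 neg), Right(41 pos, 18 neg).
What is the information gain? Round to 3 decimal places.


H(parent) = 0.8680. H(left) = 0.7871, H(right) = 0.8874. Weighted = (17/76)*0.7871 + (59/76)*0.8874 = 0.8650. IG = 0.8680 - 0.8650 = 0.0030, which rounds to 0.003.

0.003


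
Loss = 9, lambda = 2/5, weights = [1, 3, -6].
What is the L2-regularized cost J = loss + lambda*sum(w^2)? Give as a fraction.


L2 sq norm = sum(w^2) = 46. J = 9 + 2/5 * 46 = 137/5.

137/5


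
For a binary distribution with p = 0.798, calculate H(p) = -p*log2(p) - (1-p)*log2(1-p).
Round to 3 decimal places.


H = -0.798*log2(0.798) - 0.202*log2(0.202) = 0.726.

0.726


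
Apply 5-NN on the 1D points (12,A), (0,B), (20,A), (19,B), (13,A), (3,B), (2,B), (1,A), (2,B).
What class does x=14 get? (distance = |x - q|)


Distances: |12-14|=2, |0-14|=14, |20-14|=6, |19-14|=5, |13-14|=1, |3-14|=11, |2-14|=12, |1-14|=13, |2-14|=12. 5 nearest: (13,A), (12,A), (19,B), (20,A), (3,B). Counts: {'A': 3, 'B': 2}. Majority class: A.

A


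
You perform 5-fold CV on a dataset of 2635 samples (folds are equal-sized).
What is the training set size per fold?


Each validation fold has 2635/5 = 527 samples. Training set = 2635 - 527 = 2108.

2108


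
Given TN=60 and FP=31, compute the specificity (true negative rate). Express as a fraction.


Specificity = TN / (TN + FP) = 60 / 91 = 60/91.

60/91


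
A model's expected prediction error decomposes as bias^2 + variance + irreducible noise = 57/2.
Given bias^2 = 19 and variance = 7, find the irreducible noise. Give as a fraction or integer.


Total error = bias^2 + variance + irreducible noise. So irreducible noise = 57/2 - 19 - 7 = 5/2.

5/2


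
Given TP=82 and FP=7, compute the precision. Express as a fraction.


Precision = TP / (TP + FP) = 82 / 89 = 82/89.

82/89


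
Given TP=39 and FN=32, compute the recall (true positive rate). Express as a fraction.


Recall = TP / (TP + FN) = 39 / 71 = 39/71.

39/71


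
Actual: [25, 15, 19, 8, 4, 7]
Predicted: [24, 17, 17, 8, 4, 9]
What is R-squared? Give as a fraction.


Mean(y) = 13. SS_res = 13. SS_tot = 326. R^2 = 1 - 13/(326) = 313/326.

313/326


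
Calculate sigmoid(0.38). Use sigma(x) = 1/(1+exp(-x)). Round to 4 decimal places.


sigma(0.38) = 1/(1+e^(-0.38)) = 1/(1+0.683861) = 1/1.683861 = 0.5939.

0.5939


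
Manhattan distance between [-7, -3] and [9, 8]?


d = sum of absolute differences: |-7-9|=16 + |-3-8|=11 = 27.

27


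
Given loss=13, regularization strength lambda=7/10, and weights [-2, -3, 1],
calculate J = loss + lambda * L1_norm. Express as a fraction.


L1 norm = sum(|w|) = 6. J = 13 + 7/10 * 6 = 86/5.

86/5


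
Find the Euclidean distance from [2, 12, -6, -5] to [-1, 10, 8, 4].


d = sqrt(sum of squared differences). (2--1)^2=9, (12-10)^2=4, (-6-8)^2=196, (-5-4)^2=81. Sum = 290.

sqrt(290)


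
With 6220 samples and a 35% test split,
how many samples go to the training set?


Test set = 6220 * 35% = 2177. Training set = 6220 - 2177 = 4043.

4043


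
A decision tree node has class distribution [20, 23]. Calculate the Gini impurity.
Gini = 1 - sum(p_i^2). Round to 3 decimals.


Total = 43. Proportions: 20/43, 23/43. sum(p_i^2) = 0.5024. Gini = 1 - 0.5024 = 0.4976, which rounds to 0.498.

0.498


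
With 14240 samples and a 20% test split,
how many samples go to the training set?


Test set = 14240 * 20% = 2848. Training set = 14240 - 2848 = 11392.

11392


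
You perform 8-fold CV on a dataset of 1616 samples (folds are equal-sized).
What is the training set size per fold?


Each validation fold has 1616/8 = 202 samples. Training set = 1616 - 202 = 1414.

1414


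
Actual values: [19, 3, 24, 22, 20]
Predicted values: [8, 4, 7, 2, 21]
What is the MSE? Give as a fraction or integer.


MSE = (1/5) * ((19-8)^2=121 + (3-4)^2=1 + (24-7)^2=289 + (22-2)^2=400 + (20-21)^2=1). Sum = 812. MSE = 812/5.

812/5


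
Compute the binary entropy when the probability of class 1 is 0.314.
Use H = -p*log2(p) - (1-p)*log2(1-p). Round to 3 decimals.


H = -0.314*log2(0.314) - 0.686*log2(0.686) = 0.898.

0.898


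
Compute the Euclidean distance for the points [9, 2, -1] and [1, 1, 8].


d = sqrt(sum of squared differences). (9-1)^2=64, (2-1)^2=1, (-1-8)^2=81. Sum = 146.

sqrt(146)


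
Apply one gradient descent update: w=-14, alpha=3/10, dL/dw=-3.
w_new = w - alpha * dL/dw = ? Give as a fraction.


w_new = -14 - 3/10 * -3 = -14 - -9/10 = -131/10.

-131/10


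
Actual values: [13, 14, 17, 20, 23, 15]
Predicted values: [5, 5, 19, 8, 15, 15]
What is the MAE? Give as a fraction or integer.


MAE = (1/6) * (|13-5|=8 + |14-5|=9 + |17-19|=2 + |20-8|=12 + |23-15|=8 + |15-15|=0). Sum = 39. MAE = 13/2.

13/2


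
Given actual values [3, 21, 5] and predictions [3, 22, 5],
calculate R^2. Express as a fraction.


Mean(y) = 29/3. SS_res = 1. SS_tot = 584/3. R^2 = 1 - 1/(584/3) = 581/584.

581/584


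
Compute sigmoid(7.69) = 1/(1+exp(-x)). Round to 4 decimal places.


sigma(7.69) = 1/(1+e^(-7.69)) = 1/(1+0.000457) = 1/1.000457 = 0.9995.

0.9995


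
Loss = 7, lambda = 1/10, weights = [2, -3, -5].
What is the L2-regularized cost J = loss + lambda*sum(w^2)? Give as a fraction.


L2 sq norm = sum(w^2) = 38. J = 7 + 1/10 * 38 = 54/5.

54/5


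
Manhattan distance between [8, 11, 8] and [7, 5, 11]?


d = sum of absolute differences: |8-7|=1 + |11-5|=6 + |8-11|=3 = 10.

10


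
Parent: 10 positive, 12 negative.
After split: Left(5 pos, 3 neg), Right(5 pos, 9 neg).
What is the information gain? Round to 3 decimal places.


H(parent) = 0.9940. H(left) = 0.9544, H(right) = 0.9403. Weighted = (8/22)*0.9544 + (14/22)*0.9403 = 0.9454. IG = 0.9940 - 0.9454 = 0.0486, which rounds to 0.049.

0.049


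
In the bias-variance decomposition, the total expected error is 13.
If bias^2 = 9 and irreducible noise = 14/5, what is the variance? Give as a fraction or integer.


Total error = bias^2 + variance + irreducible noise. So variance = 13 - 9 - 14/5 = 6/5.

6/5


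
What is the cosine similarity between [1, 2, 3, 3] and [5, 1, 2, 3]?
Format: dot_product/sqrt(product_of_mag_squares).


dot = 22. |a|^2 = 23, |b|^2 = 39. cos = 22/sqrt(897).

22/sqrt(897)


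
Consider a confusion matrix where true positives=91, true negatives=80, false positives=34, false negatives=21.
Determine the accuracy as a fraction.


Accuracy = (TP + TN) / (TP + TN + FP + FN) = (91 + 80) / 226 = 171/226.

171/226


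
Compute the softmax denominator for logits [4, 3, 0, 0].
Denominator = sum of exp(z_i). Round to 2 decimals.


Denom = e^4=54.5982 + e^3=20.0855 + e^0=1.0000 + e^0=1.0000. Sum = 76.6837, which rounds to 76.68.

76.68


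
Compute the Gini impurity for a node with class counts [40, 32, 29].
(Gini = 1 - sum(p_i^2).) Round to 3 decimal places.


Total = 101. Proportions: 40/101, 32/101, 29/101. sum(p_i^2) = 0.3397. Gini = 1 - 0.3397 = 0.6603, which rounds to 0.660.

0.660


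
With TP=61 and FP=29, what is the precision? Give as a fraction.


Precision = TP / (TP + FP) = 61 / 90 = 61/90.

61/90


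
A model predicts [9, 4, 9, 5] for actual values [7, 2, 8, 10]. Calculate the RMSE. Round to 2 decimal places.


MSE = 8.5000. RMSE = sqrt(8.5000) = 2.92.

2.92


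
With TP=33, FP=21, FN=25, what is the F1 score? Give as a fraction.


Precision = 33/54 = 11/18. Recall = 33/58 = 33/58. F1 = 2*P*R/(P+R) = 33/56.

33/56


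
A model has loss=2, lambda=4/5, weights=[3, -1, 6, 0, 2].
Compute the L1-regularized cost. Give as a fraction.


L1 norm = sum(|w|) = 12. J = 2 + 4/5 * 12 = 58/5.

58/5


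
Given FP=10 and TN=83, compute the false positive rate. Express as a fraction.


FPR = FP / (FP + TN) = 10 / 93 = 10/93.

10/93


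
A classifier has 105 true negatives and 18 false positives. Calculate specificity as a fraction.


Specificity = TN / (TN + FP) = 105 / 123 = 35/41.

35/41


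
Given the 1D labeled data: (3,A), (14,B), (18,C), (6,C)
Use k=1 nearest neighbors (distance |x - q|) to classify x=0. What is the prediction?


Distances: |3-0|=3, |14-0|=14, |18-0|=18, |6-0|=6. 1 nearest: (3,A). Counts: {'A': 1}. Majority class: A.

A


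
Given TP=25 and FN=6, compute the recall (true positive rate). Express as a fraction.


Recall = TP / (TP + FN) = 25 / 31 = 25/31.

25/31


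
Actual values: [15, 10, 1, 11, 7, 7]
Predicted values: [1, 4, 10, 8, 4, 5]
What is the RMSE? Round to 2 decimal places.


MSE = 55.8333. RMSE = sqrt(55.8333) = 7.47.

7.47


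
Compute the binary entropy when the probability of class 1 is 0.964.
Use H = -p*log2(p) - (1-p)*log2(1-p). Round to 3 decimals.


H = -0.964*log2(0.964) - 0.036*log2(0.036) = 0.224.

0.224


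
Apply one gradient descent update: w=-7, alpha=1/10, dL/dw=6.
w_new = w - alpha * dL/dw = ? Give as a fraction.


w_new = -7 - 1/10 * 6 = -7 - 3/5 = -38/5.

-38/5


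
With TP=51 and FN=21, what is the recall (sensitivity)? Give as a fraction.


Recall = TP / (TP + FN) = 51 / 72 = 17/24.

17/24


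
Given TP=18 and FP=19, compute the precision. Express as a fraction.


Precision = TP / (TP + FP) = 18 / 37 = 18/37.

18/37


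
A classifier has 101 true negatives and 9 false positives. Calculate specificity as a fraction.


Specificity = TN / (TN + FP) = 101 / 110 = 101/110.

101/110


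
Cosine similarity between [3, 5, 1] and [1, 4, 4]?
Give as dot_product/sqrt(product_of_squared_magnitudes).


dot = 27. |a|^2 = 35, |b|^2 = 33. cos = 27/sqrt(1155).

27/sqrt(1155)


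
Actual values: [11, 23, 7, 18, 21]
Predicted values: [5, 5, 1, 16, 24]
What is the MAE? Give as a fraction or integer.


MAE = (1/5) * (|11-5|=6 + |23-5|=18 + |7-1|=6 + |18-16|=2 + |21-24|=3). Sum = 35. MAE = 7.

7


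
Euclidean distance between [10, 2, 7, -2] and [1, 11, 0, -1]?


d = sqrt(sum of squared differences). (10-1)^2=81, (2-11)^2=81, (7-0)^2=49, (-2--1)^2=1. Sum = 212.

sqrt(212)


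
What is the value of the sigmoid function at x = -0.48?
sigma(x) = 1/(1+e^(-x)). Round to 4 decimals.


sigma(-0.48) = 1/(1+e^(0.48)) = 1/(1+1.616074) = 1/2.616074 = 0.3823.

0.3823


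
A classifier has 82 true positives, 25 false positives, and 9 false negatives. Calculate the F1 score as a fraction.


Precision = 82/107 = 82/107. Recall = 82/91 = 82/91. F1 = 2*P*R/(P+R) = 82/99.

82/99


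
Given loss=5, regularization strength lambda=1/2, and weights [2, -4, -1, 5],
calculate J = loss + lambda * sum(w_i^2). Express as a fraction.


L2 sq norm = sum(w^2) = 46. J = 5 + 1/2 * 46 = 28.

28


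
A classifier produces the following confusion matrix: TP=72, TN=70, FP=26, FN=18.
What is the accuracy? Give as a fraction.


Accuracy = (TP + TN) / (TP + TN + FP + FN) = (72 + 70) / 186 = 71/93.

71/93


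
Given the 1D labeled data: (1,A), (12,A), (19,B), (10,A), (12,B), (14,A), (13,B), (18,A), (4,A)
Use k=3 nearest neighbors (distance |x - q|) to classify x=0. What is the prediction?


Distances: |1-0|=1, |12-0|=12, |19-0|=19, |10-0|=10, |12-0|=12, |14-0|=14, |13-0|=13, |18-0|=18, |4-0|=4. 3 nearest: (1,A), (4,A), (10,A). Counts: {'A': 3}. Majority class: A.

A


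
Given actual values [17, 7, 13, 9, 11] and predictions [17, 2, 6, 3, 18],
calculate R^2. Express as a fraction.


Mean(y) = 57/5. SS_res = 159. SS_tot = 296/5. R^2 = 1 - 159/(296/5) = -499/296.

-499/296


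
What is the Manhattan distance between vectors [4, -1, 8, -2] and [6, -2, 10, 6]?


d = sum of absolute differences: |4-6|=2 + |-1--2|=1 + |8-10|=2 + |-2-6|=8 = 13.

13


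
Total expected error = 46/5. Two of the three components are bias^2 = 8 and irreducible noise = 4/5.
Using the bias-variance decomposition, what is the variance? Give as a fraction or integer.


Total error = bias^2 + variance + irreducible noise. So variance = 46/5 - 8 - 4/5 = 2/5.

2/5


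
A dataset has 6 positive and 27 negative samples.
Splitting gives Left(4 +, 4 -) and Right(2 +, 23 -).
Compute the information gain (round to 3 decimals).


H(parent) = 0.6840. H(left) = 1.0000, H(right) = 0.4022. Weighted = (8/33)*1.0000 + (25/33)*0.4022 = 0.5471. IG = 0.6840 - 0.5471 = 0.1369, which rounds to 0.137.

0.137


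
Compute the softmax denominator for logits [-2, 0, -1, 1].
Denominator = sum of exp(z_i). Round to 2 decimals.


Denom = e^-2=0.1353 + e^0=1.0000 + e^-1=0.3679 + e^1=2.7183. Sum = 4.2215, which rounds to 4.22.

4.22


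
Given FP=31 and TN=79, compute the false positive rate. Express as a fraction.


FPR = FP / (FP + TN) = 31 / 110 = 31/110.

31/110


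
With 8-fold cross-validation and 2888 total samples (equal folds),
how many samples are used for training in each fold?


Each validation fold has 2888/8 = 361 samples. Training set = 2888 - 361 = 2527.

2527


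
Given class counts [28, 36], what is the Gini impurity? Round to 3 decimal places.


Total = 64. Proportions: 28/64, 36/64. sum(p_i^2) = 0.5078. Gini = 1 - 0.5078 = 0.4922, which rounds to 0.492.

0.492


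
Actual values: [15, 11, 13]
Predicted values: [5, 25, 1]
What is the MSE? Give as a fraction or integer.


MSE = (1/3) * ((15-5)^2=100 + (11-25)^2=196 + (13-1)^2=144). Sum = 440. MSE = 440/3.

440/3


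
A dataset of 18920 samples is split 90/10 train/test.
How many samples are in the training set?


Test set = 18920 * 10% = 1892. Training set = 18920 - 1892 = 17028.

17028


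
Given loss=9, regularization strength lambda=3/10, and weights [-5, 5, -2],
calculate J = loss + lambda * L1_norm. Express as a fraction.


L1 norm = sum(|w|) = 12. J = 9 + 3/10 * 12 = 63/5.

63/5


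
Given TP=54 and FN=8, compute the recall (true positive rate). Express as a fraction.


Recall = TP / (TP + FN) = 54 / 62 = 27/31.

27/31


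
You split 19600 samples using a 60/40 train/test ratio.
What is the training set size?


Test set = 19600 * 40% = 7840. Training set = 19600 - 7840 = 11760.

11760


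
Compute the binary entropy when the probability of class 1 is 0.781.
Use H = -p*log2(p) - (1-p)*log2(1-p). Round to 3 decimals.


H = -0.781*log2(0.781) - 0.219*log2(0.219) = 0.758.

0.758


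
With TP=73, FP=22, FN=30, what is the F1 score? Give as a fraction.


Precision = 73/95 = 73/95. Recall = 73/103 = 73/103. F1 = 2*P*R/(P+R) = 73/99.

73/99


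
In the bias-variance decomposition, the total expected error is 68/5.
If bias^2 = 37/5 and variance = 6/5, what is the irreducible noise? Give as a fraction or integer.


Total error = bias^2 + variance + irreducible noise. So irreducible noise = 68/5 - 37/5 - 6/5 = 5.

5


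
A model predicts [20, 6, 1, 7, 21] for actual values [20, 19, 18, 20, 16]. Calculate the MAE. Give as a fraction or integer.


MAE = (1/5) * (|20-20|=0 + |19-6|=13 + |18-1|=17 + |20-7|=13 + |16-21|=5). Sum = 48. MAE = 48/5.

48/5


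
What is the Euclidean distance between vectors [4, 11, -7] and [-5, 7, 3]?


d = sqrt(sum of squared differences). (4--5)^2=81, (11-7)^2=16, (-7-3)^2=100. Sum = 197.

sqrt(197)


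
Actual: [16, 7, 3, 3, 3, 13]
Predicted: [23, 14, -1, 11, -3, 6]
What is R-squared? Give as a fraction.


Mean(y) = 15/2. SS_res = 263. SS_tot = 327/2. R^2 = 1 - 263/(327/2) = -199/327.

-199/327


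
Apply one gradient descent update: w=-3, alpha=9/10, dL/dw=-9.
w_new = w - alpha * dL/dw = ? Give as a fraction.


w_new = -3 - 9/10 * -9 = -3 - -81/10 = 51/10.

51/10


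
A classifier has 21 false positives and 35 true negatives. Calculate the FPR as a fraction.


FPR = FP / (FP + TN) = 21 / 56 = 3/8.

3/8


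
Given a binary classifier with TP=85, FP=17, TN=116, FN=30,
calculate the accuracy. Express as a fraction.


Accuracy = (TP + TN) / (TP + TN + FP + FN) = (85 + 116) / 248 = 201/248.

201/248


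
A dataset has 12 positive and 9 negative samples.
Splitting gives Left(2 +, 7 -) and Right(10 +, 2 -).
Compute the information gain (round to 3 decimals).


H(parent) = 0.9852. H(left) = 0.7642, H(right) = 0.6500. Weighted = (9/21)*0.7642 + (12/21)*0.6500 = 0.6989. IG = 0.9852 - 0.6989 = 0.2863, which rounds to 0.286.

0.286


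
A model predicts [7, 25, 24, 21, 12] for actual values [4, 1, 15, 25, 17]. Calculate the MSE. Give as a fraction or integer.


MSE = (1/5) * ((4-7)^2=9 + (1-25)^2=576 + (15-24)^2=81 + (25-21)^2=16 + (17-12)^2=25). Sum = 707. MSE = 707/5.

707/5


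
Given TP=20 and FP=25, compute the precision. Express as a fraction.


Precision = TP / (TP + FP) = 20 / 45 = 4/9.

4/9


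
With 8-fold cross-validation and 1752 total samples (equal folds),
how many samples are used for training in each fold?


Each validation fold has 1752/8 = 219 samples. Training set = 1752 - 219 = 1533.

1533


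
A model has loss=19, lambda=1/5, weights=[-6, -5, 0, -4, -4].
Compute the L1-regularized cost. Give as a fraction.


L1 norm = sum(|w|) = 19. J = 19 + 1/5 * 19 = 114/5.

114/5


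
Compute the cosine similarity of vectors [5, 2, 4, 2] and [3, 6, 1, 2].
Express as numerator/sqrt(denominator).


dot = 35. |a|^2 = 49, |b|^2 = 50. cos = 35/sqrt(2450).

35/sqrt(2450)


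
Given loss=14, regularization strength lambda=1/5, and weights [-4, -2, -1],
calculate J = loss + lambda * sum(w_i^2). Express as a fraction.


L2 sq norm = sum(w^2) = 21. J = 14 + 1/5 * 21 = 91/5.

91/5


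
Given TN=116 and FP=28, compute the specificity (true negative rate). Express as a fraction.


Specificity = TN / (TN + FP) = 116 / 144 = 29/36.

29/36


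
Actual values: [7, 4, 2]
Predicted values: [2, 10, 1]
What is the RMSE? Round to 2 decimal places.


MSE = 20.6667. RMSE = sqrt(20.6667) = 4.55.

4.55


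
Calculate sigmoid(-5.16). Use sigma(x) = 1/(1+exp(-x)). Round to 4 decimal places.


sigma(-5.16) = 1/(1+e^(5.16)) = 1/(1+174.164456) = 1/175.164456 = 0.0057.

0.0057


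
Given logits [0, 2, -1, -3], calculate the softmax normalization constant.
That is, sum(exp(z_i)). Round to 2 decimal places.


Denom = e^0=1.0000 + e^2=7.3891 + e^-1=0.3679 + e^-3=0.0498. Sum = 8.8068, which rounds to 8.81.

8.81


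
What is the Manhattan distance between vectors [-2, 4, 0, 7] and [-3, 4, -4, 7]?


d = sum of absolute differences: |-2--3|=1 + |4-4|=0 + |0--4|=4 + |7-7|=0 = 5.

5


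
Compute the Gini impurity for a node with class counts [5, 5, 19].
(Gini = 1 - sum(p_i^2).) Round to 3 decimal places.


Total = 29. Proportions: 5/29, 5/29, 19/29. sum(p_i^2) = 0.4887. Gini = 1 - 0.4887 = 0.5113, which rounds to 0.511.

0.511


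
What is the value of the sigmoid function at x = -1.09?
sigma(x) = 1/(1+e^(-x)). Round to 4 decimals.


sigma(-1.09) = 1/(1+e^(1.09)) = 1/(1+2.974274) = 1/3.974274 = 0.2516.

0.2516


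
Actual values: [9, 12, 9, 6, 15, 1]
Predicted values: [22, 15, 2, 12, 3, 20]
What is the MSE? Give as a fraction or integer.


MSE = (1/6) * ((9-22)^2=169 + (12-15)^2=9 + (9-2)^2=49 + (6-12)^2=36 + (15-3)^2=144 + (1-20)^2=361). Sum = 768. MSE = 128.

128


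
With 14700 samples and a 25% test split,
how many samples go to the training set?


Test set = 14700 * 25% = 3675. Training set = 14700 - 3675 = 11025.

11025


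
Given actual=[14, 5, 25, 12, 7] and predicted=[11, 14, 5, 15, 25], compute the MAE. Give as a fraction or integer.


MAE = (1/5) * (|14-11|=3 + |5-14|=9 + |25-5|=20 + |12-15|=3 + |7-25|=18). Sum = 53. MAE = 53/5.

53/5


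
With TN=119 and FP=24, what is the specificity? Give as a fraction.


Specificity = TN / (TN + FP) = 119 / 143 = 119/143.

119/143


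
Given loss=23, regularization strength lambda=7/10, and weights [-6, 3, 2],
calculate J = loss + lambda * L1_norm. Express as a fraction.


L1 norm = sum(|w|) = 11. J = 23 + 7/10 * 11 = 307/10.

307/10


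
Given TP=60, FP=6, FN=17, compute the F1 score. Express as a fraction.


Precision = 60/66 = 10/11. Recall = 60/77 = 60/77. F1 = 2*P*R/(P+R) = 120/143.

120/143


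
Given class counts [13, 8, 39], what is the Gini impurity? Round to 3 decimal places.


Total = 60. Proportions: 13/60, 8/60, 39/60. sum(p_i^2) = 0.4872. Gini = 1 - 0.4872 = 0.5128, which rounds to 0.513.

0.513


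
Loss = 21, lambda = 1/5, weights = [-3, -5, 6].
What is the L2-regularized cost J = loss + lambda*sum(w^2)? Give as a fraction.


L2 sq norm = sum(w^2) = 70. J = 21 + 1/5 * 70 = 35.

35


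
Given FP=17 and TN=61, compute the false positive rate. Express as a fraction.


FPR = FP / (FP + TN) = 17 / 78 = 17/78.

17/78


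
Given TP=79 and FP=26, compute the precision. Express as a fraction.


Precision = TP / (TP + FP) = 79 / 105 = 79/105.

79/105


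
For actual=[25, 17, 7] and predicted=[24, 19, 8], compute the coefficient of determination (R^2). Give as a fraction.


Mean(y) = 49/3. SS_res = 6. SS_tot = 488/3. R^2 = 1 - 6/(488/3) = 235/244.

235/244


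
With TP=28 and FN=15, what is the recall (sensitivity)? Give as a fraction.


Recall = TP / (TP + FN) = 28 / 43 = 28/43.

28/43


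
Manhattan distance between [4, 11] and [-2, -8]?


d = sum of absolute differences: |4--2|=6 + |11--8|=19 = 25.

25


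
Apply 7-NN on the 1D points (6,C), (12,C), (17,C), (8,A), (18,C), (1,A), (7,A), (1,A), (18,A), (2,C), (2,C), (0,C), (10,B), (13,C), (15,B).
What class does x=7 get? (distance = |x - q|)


Distances: |6-7|=1, |12-7|=5, |17-7|=10, |8-7|=1, |18-7|=11, |1-7|=6, |7-7|=0, |1-7|=6, |18-7|=11, |2-7|=5, |2-7|=5, |0-7|=7, |10-7|=3, |13-7|=6, |15-7|=8. 7 nearest: (7,A), (8,A), (6,C), (10,B), (12,C), (2,C), (2,C). Counts: {'A': 2, 'C': 4, 'B': 1}. Majority class: C.

C


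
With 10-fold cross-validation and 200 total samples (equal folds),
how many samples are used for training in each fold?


Each validation fold has 200/10 = 20 samples. Training set = 200 - 20 = 180.

180


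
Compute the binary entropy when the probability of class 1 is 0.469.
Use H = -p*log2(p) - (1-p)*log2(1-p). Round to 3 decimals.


H = -0.469*log2(0.469) - 0.531*log2(0.531) = 0.997.

0.997


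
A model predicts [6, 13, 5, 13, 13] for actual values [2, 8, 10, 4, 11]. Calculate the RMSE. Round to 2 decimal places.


MSE = 30.2000. RMSE = sqrt(30.2000) = 5.50.

5.50


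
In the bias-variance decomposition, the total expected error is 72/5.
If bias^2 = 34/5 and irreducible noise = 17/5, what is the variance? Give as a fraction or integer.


Total error = bias^2 + variance + irreducible noise. So variance = 72/5 - 34/5 - 17/5 = 21/5.

21/5


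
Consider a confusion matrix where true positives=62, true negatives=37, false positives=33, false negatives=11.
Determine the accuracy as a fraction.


Accuracy = (TP + TN) / (TP + TN + FP + FN) = (62 + 37) / 143 = 9/13.

9/13


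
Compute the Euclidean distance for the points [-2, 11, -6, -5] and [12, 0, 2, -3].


d = sqrt(sum of squared differences). (-2-12)^2=196, (11-0)^2=121, (-6-2)^2=64, (-5--3)^2=4. Sum = 385.

sqrt(385)


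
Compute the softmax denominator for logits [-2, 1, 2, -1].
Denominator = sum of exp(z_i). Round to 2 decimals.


Denom = e^-2=0.1353 + e^1=2.7183 + e^2=7.3891 + e^-1=0.3679. Sum = 10.6106, which rounds to 10.61.

10.61


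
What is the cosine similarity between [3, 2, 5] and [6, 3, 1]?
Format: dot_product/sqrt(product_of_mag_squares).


dot = 29. |a|^2 = 38, |b|^2 = 46. cos = 29/sqrt(1748).

29/sqrt(1748)


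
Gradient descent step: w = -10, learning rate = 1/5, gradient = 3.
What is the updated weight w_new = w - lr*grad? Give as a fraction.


w_new = -10 - 1/5 * 3 = -10 - 3/5 = -53/5.

-53/5


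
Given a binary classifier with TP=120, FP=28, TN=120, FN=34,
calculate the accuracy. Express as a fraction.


Accuracy = (TP + TN) / (TP + TN + FP + FN) = (120 + 120) / 302 = 120/151.

120/151


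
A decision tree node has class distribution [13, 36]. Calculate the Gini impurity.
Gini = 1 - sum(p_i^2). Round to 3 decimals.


Total = 49. Proportions: 13/49, 36/49. sum(p_i^2) = 0.6102. Gini = 1 - 0.6102 = 0.3898, which rounds to 0.390.

0.390


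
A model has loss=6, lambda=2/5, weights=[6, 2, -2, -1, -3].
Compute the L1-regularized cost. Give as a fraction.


L1 norm = sum(|w|) = 14. J = 6 + 2/5 * 14 = 58/5.

58/5


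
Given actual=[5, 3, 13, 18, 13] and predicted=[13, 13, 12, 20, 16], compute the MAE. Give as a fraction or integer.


MAE = (1/5) * (|5-13|=8 + |3-13|=10 + |13-12|=1 + |18-20|=2 + |13-16|=3). Sum = 24. MAE = 24/5.

24/5


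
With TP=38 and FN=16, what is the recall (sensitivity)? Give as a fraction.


Recall = TP / (TP + FN) = 38 / 54 = 19/27.

19/27


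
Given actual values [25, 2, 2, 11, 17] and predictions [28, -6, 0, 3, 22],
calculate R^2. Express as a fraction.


Mean(y) = 57/5. SS_res = 166. SS_tot = 1966/5. R^2 = 1 - 166/(1966/5) = 568/983.

568/983


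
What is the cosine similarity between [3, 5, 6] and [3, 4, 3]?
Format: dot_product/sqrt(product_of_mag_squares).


dot = 47. |a|^2 = 70, |b|^2 = 34. cos = 47/sqrt(2380).

47/sqrt(2380)


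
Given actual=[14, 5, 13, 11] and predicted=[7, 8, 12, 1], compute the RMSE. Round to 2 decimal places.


MSE = 39.7500. RMSE = sqrt(39.7500) = 6.30.

6.30


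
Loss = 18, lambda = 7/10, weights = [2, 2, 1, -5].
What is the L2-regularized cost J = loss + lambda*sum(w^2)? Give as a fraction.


L2 sq norm = sum(w^2) = 34. J = 18 + 7/10 * 34 = 209/5.

209/5


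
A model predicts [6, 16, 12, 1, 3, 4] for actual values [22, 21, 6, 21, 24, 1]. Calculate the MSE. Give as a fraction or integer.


MSE = (1/6) * ((22-6)^2=256 + (21-16)^2=25 + (6-12)^2=36 + (21-1)^2=400 + (24-3)^2=441 + (1-4)^2=9). Sum = 1167. MSE = 389/2.

389/2


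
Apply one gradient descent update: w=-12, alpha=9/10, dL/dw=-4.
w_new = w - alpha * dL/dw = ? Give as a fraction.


w_new = -12 - 9/10 * -4 = -12 - -18/5 = -42/5.

-42/5


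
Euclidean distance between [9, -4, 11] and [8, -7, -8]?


d = sqrt(sum of squared differences). (9-8)^2=1, (-4--7)^2=9, (11--8)^2=361. Sum = 371.

sqrt(371)


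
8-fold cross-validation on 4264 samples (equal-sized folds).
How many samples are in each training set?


Each validation fold has 4264/8 = 533 samples. Training set = 4264 - 533 = 3731.

3731


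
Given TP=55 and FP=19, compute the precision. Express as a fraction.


Precision = TP / (TP + FP) = 55 / 74 = 55/74.

55/74


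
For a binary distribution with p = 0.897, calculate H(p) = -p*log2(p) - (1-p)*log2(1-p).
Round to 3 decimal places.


H = -0.897*log2(0.897) - 0.103*log2(0.103) = 0.478.

0.478


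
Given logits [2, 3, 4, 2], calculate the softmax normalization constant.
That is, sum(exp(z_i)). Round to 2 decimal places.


Denom = e^2=7.3891 + e^3=20.0855 + e^4=54.5982 + e^2=7.3891. Sum = 89.4619, which rounds to 89.46.

89.46


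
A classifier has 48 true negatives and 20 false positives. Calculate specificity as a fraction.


Specificity = TN / (TN + FP) = 48 / 68 = 12/17.

12/17


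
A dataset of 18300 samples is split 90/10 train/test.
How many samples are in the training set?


Test set = 18300 * 10% = 1830. Training set = 18300 - 1830 = 16470.

16470


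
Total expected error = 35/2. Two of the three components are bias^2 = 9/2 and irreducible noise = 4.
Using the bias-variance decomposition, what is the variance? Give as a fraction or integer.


Total error = bias^2 + variance + irreducible noise. So variance = 35/2 - 9/2 - 4 = 9.

9


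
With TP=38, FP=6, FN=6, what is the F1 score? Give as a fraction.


Precision = 38/44 = 19/22. Recall = 38/44 = 19/22. F1 = 2*P*R/(P+R) = 19/22.

19/22


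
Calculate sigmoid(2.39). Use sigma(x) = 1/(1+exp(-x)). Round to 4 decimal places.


sigma(2.39) = 1/(1+e^(-2.39)) = 1/(1+0.091630) = 1/1.091630 = 0.9161.

0.9161


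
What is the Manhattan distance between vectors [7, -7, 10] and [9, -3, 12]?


d = sum of absolute differences: |7-9|=2 + |-7--3|=4 + |10-12|=2 = 8.

8


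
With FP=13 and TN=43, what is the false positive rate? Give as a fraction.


FPR = FP / (FP + TN) = 13 / 56 = 13/56.

13/56


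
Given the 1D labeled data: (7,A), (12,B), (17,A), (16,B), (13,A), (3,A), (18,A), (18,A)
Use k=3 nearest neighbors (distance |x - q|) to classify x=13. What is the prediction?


Distances: |7-13|=6, |12-13|=1, |17-13|=4, |16-13|=3, |13-13|=0, |3-13|=10, |18-13|=5, |18-13|=5. 3 nearest: (13,A), (12,B), (16,B). Counts: {'A': 1, 'B': 2}. Majority class: B.

B


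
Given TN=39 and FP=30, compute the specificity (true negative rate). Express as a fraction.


Specificity = TN / (TN + FP) = 39 / 69 = 13/23.

13/23


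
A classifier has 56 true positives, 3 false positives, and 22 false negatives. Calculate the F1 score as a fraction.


Precision = 56/59 = 56/59. Recall = 56/78 = 28/39. F1 = 2*P*R/(P+R) = 112/137.

112/137


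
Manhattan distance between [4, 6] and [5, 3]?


d = sum of absolute differences: |4-5|=1 + |6-3|=3 = 4.

4


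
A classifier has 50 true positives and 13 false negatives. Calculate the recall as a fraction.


Recall = TP / (TP + FN) = 50 / 63 = 50/63.

50/63


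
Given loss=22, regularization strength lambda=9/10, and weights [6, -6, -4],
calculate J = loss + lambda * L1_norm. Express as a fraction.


L1 norm = sum(|w|) = 16. J = 22 + 9/10 * 16 = 182/5.

182/5


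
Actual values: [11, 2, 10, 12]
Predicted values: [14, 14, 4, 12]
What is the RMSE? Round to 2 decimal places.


MSE = 47.2500. RMSE = sqrt(47.2500) = 6.87.

6.87


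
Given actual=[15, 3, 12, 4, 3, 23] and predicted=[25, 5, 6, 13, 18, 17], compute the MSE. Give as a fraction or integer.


MSE = (1/6) * ((15-25)^2=100 + (3-5)^2=4 + (12-6)^2=36 + (4-13)^2=81 + (3-18)^2=225 + (23-17)^2=36). Sum = 482. MSE = 241/3.

241/3


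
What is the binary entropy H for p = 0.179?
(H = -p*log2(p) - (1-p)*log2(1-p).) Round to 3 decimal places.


H = -0.179*log2(0.179) - 0.821*log2(0.821) = 0.678.

0.678


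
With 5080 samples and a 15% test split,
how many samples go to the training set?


Test set = 5080 * 15% = 762. Training set = 5080 - 762 = 4318.

4318


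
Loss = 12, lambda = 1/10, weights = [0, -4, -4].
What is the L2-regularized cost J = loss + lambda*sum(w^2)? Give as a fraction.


L2 sq norm = sum(w^2) = 32. J = 12 + 1/10 * 32 = 76/5.

76/5


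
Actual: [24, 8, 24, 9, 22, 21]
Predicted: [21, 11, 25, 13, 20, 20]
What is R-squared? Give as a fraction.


Mean(y) = 18. SS_res = 40. SS_tot = 278. R^2 = 1 - 40/(278) = 119/139.

119/139


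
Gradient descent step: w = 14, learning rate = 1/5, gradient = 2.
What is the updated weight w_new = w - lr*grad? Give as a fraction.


w_new = 14 - 1/5 * 2 = 14 - 2/5 = 68/5.

68/5


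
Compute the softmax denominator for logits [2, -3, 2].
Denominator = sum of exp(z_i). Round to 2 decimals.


Denom = e^2=7.3891 + e^-3=0.0498 + e^2=7.3891. Sum = 14.8280, which rounds to 14.83.

14.83


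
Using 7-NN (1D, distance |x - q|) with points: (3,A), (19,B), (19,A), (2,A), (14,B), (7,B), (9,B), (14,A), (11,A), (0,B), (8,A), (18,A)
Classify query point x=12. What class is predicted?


Distances: |3-12|=9, |19-12|=7, |19-12|=7, |2-12|=10, |14-12|=2, |7-12|=5, |9-12|=3, |14-12|=2, |11-12|=1, |0-12|=12, |8-12|=4, |18-12|=6. 7 nearest: (11,A), (14,A), (14,B), (9,B), (8,A), (7,B), (18,A). Counts: {'A': 4, 'B': 3}. Majority class: A.

A


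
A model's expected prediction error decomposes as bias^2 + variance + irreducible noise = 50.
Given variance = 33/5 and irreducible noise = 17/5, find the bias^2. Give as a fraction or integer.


Total error = bias^2 + variance + irreducible noise. So bias^2 = 50 - 33/5 - 17/5 = 40.

40
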